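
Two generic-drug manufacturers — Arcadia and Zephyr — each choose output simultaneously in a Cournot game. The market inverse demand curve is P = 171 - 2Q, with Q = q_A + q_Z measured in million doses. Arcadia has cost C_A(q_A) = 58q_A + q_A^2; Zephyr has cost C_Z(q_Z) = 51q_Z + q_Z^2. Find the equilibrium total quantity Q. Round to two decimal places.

29.13

Arcadia's profit: π_A = (171 - 2Q)q_A - (58q_A + q_A²). Setting ∂π_A/∂q_A = 0: 113 - 6q_A - 2(q_Z) = 0.
Zephyr's first-order condition: 120 - 6q_Z - 2(q_A) = 0.
Best responses: q_A = (113 - 2q_Z)/6, q_Z = (120 - 2q_A)/6.
Solving the pair: q_A = 219/16, q_Z = 247/16.
Total output Q = 219/16 + 247/16 = 233/8.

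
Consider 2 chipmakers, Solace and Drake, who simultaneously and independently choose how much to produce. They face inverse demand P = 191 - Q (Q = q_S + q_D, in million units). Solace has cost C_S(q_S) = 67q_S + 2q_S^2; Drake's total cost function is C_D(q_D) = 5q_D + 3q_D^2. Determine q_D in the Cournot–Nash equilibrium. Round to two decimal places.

21.11

Solace's profit: π_S = (191 - Q)q_S - (67q_S + 2q_S²). Setting ∂π_S/∂q_S = 0: 124 - 6q_S - (q_D) = 0.
Drake's first-order condition: 186 - 8q_D - (q_S) = 0.
Best responses: q_S = (124 - q_D)/6, q_D = (186 - q_S)/8.
Solving the pair: q_S = 806/47, q_D = 992/47.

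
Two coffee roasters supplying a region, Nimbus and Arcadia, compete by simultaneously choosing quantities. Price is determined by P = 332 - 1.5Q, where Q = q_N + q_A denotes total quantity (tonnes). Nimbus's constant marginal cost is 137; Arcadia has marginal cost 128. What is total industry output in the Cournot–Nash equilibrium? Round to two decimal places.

88.67

Nimbus's profit: π_N = (332 - 1.5Q)q_N - (137q_N). Setting ∂π_N/∂q_N = 0: 195 - 3q_N - (3/2)(q_A) = 0.
Arcadia's first-order condition: 204 - 3q_A - (3/2)(q_N) = 0.
Rearranging gives the reaction functions q_N = (195 - (3/2)q_A)/3 and q_A = (204 - (3/2)q_N)/3.
Substituting one into the other gives q_N = 124/3 and q_A = 142/3.
Total output Q = 124/3 + 142/3 = 266/3.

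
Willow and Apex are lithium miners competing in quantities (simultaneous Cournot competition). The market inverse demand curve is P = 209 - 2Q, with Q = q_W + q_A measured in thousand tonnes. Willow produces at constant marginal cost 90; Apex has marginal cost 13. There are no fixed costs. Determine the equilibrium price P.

104

Willow's profit: π_W = (209 - 2Q)q_W - (90q_W). Setting ∂π_W/∂q_W = 0: 119 - 4q_W - 2(q_A) = 0.
Apex's first-order condition: 196 - 4q_A - 2(q_W) = 0.
Best responses: q_W = (119 - 2q_A)/4, q_A = (196 - 2q_W)/4.
Substituting one into the other gives q_W = 7 and q_A = 91/2.
Total output Q = 105/2, so price P = 209 - 2·(105/2) = 104.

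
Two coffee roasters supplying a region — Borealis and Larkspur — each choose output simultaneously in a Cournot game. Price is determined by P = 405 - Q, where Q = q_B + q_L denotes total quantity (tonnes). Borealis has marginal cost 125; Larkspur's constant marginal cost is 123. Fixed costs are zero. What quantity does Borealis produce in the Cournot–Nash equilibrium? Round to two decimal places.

92.67

Borealis's profit: π_B = (405 - Q)q_B - (125q_B). Setting ∂π_B/∂q_B = 0: 280 - 2q_B - (q_L) = 0.
Larkspur's profit: π_L = (405 - Q)q_L - (123q_L). Setting ∂π_L/∂q_L = 0: 282 - 2q_L - (q_B) = 0.
Best responses: q_B = (280 - q_L)/2, q_L = (282 - q_B)/2.
Solving the pair: q_B = 278/3, q_L = 284/3.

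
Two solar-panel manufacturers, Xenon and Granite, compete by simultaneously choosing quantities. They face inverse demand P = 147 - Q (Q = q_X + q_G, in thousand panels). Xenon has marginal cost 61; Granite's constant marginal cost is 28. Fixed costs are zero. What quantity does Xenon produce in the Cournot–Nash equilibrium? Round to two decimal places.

Xenon's profit: π_X = (147 - Q)q_X - (61q_X). Setting ∂π_X/∂q_X = 0: 86 - 2q_X - (q_G) = 0.
Granite's profit: π_G = (147 - Q)q_G - (28q_G). Setting ∂π_G/∂q_G = 0: 119 - 2q_G - (q_X) = 0.
Best responses: q_X = (86 - q_G)/2, q_G = (119 - q_X)/2.
Solving the pair: q_X = 53/3, q_G = 152/3.

17.67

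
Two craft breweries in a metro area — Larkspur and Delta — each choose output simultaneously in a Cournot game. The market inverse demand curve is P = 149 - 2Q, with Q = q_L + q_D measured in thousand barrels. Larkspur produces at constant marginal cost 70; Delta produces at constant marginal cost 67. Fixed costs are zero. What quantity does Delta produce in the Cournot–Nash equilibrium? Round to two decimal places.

Larkspur's profit: π_L = (149 - 2Q)q_L - (70q_L). Setting ∂π_L/∂q_L = 0: 79 - 4q_L - 2(q_D) = 0.
Delta's first-order condition: 82 - 4q_D - 2(q_L) = 0.
Rearranging gives the reaction functions q_L = (79 - 2q_D)/4 and q_D = (82 - 2q_L)/4.
Solving the pair: q_L = 38/3, q_D = 85/6.

14.17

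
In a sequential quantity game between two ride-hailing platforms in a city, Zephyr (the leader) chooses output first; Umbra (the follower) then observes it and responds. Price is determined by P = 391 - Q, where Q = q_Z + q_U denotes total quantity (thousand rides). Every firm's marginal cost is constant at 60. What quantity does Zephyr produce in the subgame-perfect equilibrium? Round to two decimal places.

The follower Umbra best-responds to any q_Z: π_U = (391 - Q)q_U - 60q_U.
Follower FOC: 331 - q_Z - 2q_U = 0, so q_U(q_Z) = (331 - q_Z)/2.
The leader anticipates this reaction. Substituting into P = 391 - Q gives P = 451/2 - (1/2)q_Z, so π_Z = (451/2 - (1/2)q_Z)q_Z - 60q_Z.
Leader FOC: 331/2 - q_Z = 0, so q_Z = 331/2.
Then q_U = (331 - 331/2)/2 = 331/4.

165.50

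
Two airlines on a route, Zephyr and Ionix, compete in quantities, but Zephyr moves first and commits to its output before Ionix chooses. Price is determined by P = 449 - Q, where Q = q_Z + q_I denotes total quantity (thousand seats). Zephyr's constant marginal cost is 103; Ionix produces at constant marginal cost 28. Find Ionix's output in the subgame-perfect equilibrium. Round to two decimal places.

142.75

Solve by backward induction. Given q_Z, the follower Ionix maximises π_I = (449 - q_Z - q_I)q_I - 28q_I.
∂π_I/∂q_I = 421 - q_Z - 2q_I = 0 gives the reaction function q_I = (421 - q_Z)/2.
The leader anticipates this reaction. Substituting into P = 449 - Q gives P = 477/2 - (1/2)q_Z, so π_Z = (477/2 - (1/2)q_Z)q_Z - 103q_Z.
Maximising: ∂π_Z/∂q_Z = 271/2 - q_Z = 0, giving q_Z = 271/2.
Then q_I = (421 - 271/2)/2 = 571/4.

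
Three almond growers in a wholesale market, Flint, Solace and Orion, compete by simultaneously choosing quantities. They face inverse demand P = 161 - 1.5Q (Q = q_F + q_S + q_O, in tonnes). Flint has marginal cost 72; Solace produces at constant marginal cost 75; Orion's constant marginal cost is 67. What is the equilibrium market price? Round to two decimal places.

93.75

Flint's profit: π_F = (161 - 1.5Q)q_F - (72q_F). Setting ∂π_F/∂q_F = 0: 89 - 3q_F - (3/2)(q_S + q_O) = 0.
Solace's first-order condition: 86 - 3q_S - (3/2)(q_F + q_O) = 0.
Orion's first-order condition: 94 - 3q_O - (3/2)(q_F + q_S) = 0.
Summing all 3 equations gives 269 − 6Q = 0, hence Q = 269/6.
Back-substituting: q_F = (89 − 269/4)/(3/2) = 29/2, q_S = (86 − 269/4)/(3/2) = 25/2, q_O = (94 − 269/4)/(3/2) = 107/6.
Total output Q = 269/6, so price P = 161 - (3/2)·(269/6) = 375/4.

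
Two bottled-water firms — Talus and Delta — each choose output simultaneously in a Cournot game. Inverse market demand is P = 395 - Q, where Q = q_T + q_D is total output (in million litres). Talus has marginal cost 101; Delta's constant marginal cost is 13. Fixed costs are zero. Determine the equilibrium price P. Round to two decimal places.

Talus's profit: π_T = (395 - Q)q_T - (101q_T). Setting ∂π_T/∂q_T = 0: 294 - 2q_T - (q_D) = 0.
Delta's profit: π_D = (395 - Q)q_D - (13q_D). Setting ∂π_D/∂q_D = 0: 382 - 2q_D - (q_T) = 0.
Rearranging gives the reaction functions q_T = (294 - q_D)/2 and q_D = (382 - q_T)/2.
Solving the pair: q_T = 206/3, q_D = 470/3.
Total output Q = 676/3, so price P = 395 - 676/3 = 509/3.

169.67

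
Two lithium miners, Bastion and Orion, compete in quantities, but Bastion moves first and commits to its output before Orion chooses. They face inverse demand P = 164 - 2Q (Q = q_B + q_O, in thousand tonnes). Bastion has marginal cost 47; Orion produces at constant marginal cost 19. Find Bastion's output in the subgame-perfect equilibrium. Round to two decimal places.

The follower Orion best-responds to any q_B: π_O = (164 - 2Q)q_O - 19q_O.
Follower FOC: 145 - 2q_B - 4q_O = 0, so q_O(q_B) = (145 - 2q_B)/4.
Bastion substitutes q_O(q_B) into its own profit: π_B = q_B(164 - 2q_B - (145 - 2q_B)/2) - 47q_B = (183/2 - q_B)q_B - 47q_B.
Leader FOC: 89/2 - 2q_B = 0, so q_B = 89/4.
Then q_O = (145 - 2·(89/4))/4 = 201/8.

22.25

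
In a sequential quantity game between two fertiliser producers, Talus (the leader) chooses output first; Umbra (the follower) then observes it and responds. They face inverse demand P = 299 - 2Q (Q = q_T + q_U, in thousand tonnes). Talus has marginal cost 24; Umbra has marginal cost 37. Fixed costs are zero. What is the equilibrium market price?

The follower Umbra best-responds to any q_T: π_U = (299 - 2Q)q_U - 37q_U.
Follower FOC: 262 - 2q_T - 4q_U = 0, so q_U(q_T) = (262 - 2q_T)/4.
Talus substitutes q_U(q_T) into its own profit: π_T = q_T(299 - 2q_T - (262 - 2q_T)/2) - 24q_T = (168 - q_T)q_T - 24q_T.
The leader's first-order condition 144 - 2q_T = 0 yields q_T = 72.
Then q_U = (262 - 2·72)/4 = 59/2.
Total output Q = 203/2, so price P = 299 - 2·(203/2) = 96.

96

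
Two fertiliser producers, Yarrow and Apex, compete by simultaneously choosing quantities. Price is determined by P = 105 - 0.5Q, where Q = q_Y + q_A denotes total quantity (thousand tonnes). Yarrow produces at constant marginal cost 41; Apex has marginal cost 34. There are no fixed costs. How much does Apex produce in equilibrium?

52

Yarrow's profit: π_Y = (105 - 0.5Q)q_Y - (41q_Y). Setting ∂π_Y/∂q_Y = 0: 64 - q_Y - (1/2)(q_A) = 0.
Apex's profit: π_A = (105 - 0.5Q)q_A - (34q_A). Setting ∂π_A/∂q_A = 0: 71 - q_A - (1/2)(q_Y) = 0.
So q_Y = (64 - (1/2)q_A) and q_A = (71 - (1/2)q_Y).
Substituting one into the other gives q_Y = 38 and q_A = 52.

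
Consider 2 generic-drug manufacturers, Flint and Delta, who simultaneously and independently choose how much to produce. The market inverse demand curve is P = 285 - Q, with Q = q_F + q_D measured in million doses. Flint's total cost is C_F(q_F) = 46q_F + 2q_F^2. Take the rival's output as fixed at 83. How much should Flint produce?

With the rival's output fixed at 83, Flint's profit is π_F = (285 - 83 - q_F)q_F - (46q_F + 2q_F²) = (202 - q_F)q_F - (46q_F + 2q_F²).
∂π_F/∂q_F = 156 - 6q_F = 0, so q_F = 26.

26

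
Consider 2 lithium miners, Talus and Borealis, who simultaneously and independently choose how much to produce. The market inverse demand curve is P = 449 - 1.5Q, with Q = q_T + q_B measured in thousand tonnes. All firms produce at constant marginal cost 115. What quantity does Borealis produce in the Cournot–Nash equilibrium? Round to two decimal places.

74.22

Each firm earns π_i = (449 - 1.5Q)q_i - 115q_i.
First-order condition (treating rivals' output as given): 334 - 3q_i - (3/2)q_j = 0.
With identical firms every q_j equals q_i, so q_j = q_i and 334 = (9/2)q_i, giving q_i = 668/9.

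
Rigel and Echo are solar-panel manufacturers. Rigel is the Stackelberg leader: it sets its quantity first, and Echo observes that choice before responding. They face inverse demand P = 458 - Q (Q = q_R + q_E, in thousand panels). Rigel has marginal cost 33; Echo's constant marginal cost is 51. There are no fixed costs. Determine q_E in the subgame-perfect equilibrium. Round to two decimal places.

92.75

Solve by backward induction. Given q_R, the follower Echo maximises π_E = (458 - q_R - q_E)q_E - 51q_E.
Follower FOC: 407 - q_R - 2q_E = 0, so q_E(q_R) = (407 - q_R)/2.
The leader anticipates this reaction. Substituting into P = 458 - Q gives P = 509/2 - (1/2)q_R, so π_R = (509/2 - (1/2)q_R)q_R - 33q_R.
The leader's first-order condition 443/2 - q_R = 0 yields q_R = 443/2.
Then q_E = (407 - 443/2)/2 = 371/4.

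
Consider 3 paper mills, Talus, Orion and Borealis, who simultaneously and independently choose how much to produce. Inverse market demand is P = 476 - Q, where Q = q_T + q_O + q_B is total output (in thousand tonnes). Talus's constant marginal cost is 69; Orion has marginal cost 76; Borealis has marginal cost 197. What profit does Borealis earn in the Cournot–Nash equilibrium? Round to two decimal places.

56.25

Talus's profit: π_T = (476 - Q)q_T - (69q_T). Setting ∂π_T/∂q_T = 0: 407 - 2q_T - (q_O + q_B) = 0.
Orion's profit: π_O = (476 - Q)q_O - (76q_O). Setting ∂π_O/∂q_O = 0: 400 - 2q_O - (q_T + q_B) = 0.
Borealis's profit: π_B = (476 - Q)q_B - (197q_B). Setting ∂π_B/∂q_B = 0: 279 - 2q_B - (q_T + q_O) = 0.
Summing all 3 equations gives 1086 − 4Q = 0, hence Q = 543/2.
Back-substituting: q_T = (407 − 543/2) = 271/2, q_O = (400 − 543/2) = 257/2, q_B = (279 − 543/2) = 15/2.
Price P = 476 - 543/2 = 409/2.
Borealis's profit: (409/2 - 197)·(15/2) = 225/4.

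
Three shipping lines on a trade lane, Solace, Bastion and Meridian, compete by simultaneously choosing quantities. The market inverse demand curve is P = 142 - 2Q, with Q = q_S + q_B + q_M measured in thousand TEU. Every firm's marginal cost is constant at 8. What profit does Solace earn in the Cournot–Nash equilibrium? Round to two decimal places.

A representative firm's profit is π_i = q_i(142 - 2Q) - 8q_i.
Setting ∂π_i/∂q_i = 0 with rivals' quantities fixed: 134 - 4q_i - 2·Σ_{j≠i} q_j = 0.
By symmetry each firm produces the same amount; substituting Σ_{j≠i} q_j = 2q_i yields q_i = 134/8 = 67/4.
Price P = 142 - 2·(201/4) = 83/2.
Solace's profit: (83/2 - 8)·(67/4) = 561.1250.

561.13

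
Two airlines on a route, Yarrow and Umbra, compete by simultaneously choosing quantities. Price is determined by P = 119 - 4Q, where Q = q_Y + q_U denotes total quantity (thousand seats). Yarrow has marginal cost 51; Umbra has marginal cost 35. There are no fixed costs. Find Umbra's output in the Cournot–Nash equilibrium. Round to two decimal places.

8.33

Yarrow's profit: π_Y = (119 - 4Q)q_Y - (51q_Y). Setting ∂π_Y/∂q_Y = 0: 68 - 8q_Y - 4(q_U) = 0.
Umbra's first-order condition: 84 - 8q_U - 4(q_Y) = 0.
So q_Y = (68 - 4q_U)/8 and q_U = (84 - 4q_Y)/8.
Solving the pair: q_Y = 13/3, q_U = 25/3.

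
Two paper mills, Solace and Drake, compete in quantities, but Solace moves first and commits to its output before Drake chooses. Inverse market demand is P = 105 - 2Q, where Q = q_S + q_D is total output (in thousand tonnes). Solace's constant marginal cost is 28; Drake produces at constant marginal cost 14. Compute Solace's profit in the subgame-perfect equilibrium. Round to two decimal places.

The follower Drake best-responds to any q_S: π_D = (105 - 2Q)q_D - 14q_D.
∂π_D/∂q_D = 91 - 2q_S - 4q_D = 0 gives the reaction function q_D = (91 - 2q_S)/4.
Solace substitutes q_D(q_S) into its own profit: π_S = q_S(105 - 2q_S - (91 - 2q_S)/2) - 28q_S = (119/2 - q_S)q_S - 28q_S.
Leader FOC: 63/2 - 2q_S = 0, so q_S = 63/4.
Then q_D = (91 - 2·(63/4))/4 = 119/8.
Price P = 105 - 2·(245/8) = 175/4.
Solace's profit: (175/4 - 28)·(63/4) = 248.0625.

248.06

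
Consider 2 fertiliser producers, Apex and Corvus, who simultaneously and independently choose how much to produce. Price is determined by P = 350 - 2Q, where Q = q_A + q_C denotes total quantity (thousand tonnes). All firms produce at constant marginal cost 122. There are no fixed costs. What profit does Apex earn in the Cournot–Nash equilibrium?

2888

Each firm earns π_i = (350 - 2Q)q_i - 122q_i.
Setting ∂π_i/∂q_i = 0 with rivals' quantities fixed: 228 - 4q_i - 2q_j = 0.
With identical firms every q_j equals q_i, so q_j = q_i and 228 = 6q_i, giving q_i = 38.
Price P = 350 - 2·76 = 198.
Apex's profit: (198 - 122)·38 = 2888.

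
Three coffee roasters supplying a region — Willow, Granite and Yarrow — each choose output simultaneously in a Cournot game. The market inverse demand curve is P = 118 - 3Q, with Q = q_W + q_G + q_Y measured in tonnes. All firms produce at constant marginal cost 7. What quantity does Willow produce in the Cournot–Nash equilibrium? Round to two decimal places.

9.25

A representative firm's profit is π_i = q_i(118 - 3Q) - 7q_i.
First-order condition (treating rivals' output as given): 111 - 6q_i - 3·Σ_{j≠i} q_j = 0.
With identical firms every q_j equals q_i, so Σ_{j≠i} q_j = 2q_i and 111 = 12q_i, giving q_i = 37/4.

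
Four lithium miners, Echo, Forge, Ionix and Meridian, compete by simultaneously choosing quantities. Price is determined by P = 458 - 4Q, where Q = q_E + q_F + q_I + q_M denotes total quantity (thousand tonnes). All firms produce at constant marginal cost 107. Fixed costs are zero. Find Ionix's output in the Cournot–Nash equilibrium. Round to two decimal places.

A representative firm's profit is π_i = q_i(458 - 4Q) - 107q_i.
First-order condition (treating rivals' output as given): 351 - 8q_i - 4·Σ_{j≠i} q_j = 0.
With identical firms every q_j equals q_i, so Σ_{j≠i} q_j = 3q_i and 351 = 20q_i, giving q_i = 351/20.

17.55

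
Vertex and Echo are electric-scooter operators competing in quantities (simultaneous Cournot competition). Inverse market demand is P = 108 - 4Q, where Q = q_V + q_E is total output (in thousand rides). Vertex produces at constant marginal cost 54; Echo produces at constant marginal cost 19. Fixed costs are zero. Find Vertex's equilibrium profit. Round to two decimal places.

10.03

Vertex's profit: π_V = (108 - 4Q)q_V - (54q_V). Setting ∂π_V/∂q_V = 0: 54 - 8q_V - 4(q_E) = 0.
Echo's profit: π_E = (108 - 4Q)q_E - (19q_E). Setting ∂π_E/∂q_E = 0: 89 - 8q_E - 4(q_V) = 0.
So q_V = (54 - 4q_E)/8 and q_E = (89 - 4q_V)/8.
Solving the pair: q_V = 19/12, q_E = 31/3.
Price P = 108 - 4·(143/12) = 181/3.
Vertex's profit: (181/3 - 54)·(19/12) = 361/36.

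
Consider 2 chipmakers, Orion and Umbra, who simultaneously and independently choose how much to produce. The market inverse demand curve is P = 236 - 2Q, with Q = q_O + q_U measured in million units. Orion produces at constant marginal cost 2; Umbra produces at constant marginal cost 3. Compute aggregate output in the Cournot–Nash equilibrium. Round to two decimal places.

77.83

Orion's profit: π_O = (236 - 2Q)q_O - (2q_O). Setting ∂π_O/∂q_O = 0: 234 - 4q_O - 2(q_U) = 0.
Umbra's first-order condition: 233 - 4q_U - 2(q_O) = 0.
So q_O = (234 - 2q_U)/4 and q_U = (233 - 2q_O)/4.
Solving the pair: q_O = 235/6, q_U = 116/3.
Total output Q = 235/6 + 116/3 = 467/6.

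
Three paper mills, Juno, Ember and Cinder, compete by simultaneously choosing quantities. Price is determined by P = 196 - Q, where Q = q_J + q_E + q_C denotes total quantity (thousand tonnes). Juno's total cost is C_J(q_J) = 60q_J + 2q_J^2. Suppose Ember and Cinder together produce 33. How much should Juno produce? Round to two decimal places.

17.17

With rivals' combined output fixed at 33, Juno's profit is π_J = (196 - 33 - q_J)q_J - (60q_J + 2q_J²) = (163 - q_J)q_J - (60q_J + 2q_J²).
∂π_J/∂q_J = 103 - 6q_J = 0, so q_J = 103/6.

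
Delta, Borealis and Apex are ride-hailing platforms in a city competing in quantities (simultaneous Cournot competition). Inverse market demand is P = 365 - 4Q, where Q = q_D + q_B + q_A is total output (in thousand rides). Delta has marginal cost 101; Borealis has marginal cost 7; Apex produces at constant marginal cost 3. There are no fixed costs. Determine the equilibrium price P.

Delta's profit: π_D = (365 - 4Q)q_D - (101q_D). Setting ∂π_D/∂q_D = 0: 264 - 8q_D - 4(q_B + q_A) = 0.
Borealis's profit: π_B = (365 - 4Q)q_B - (7q_B). Setting ∂π_B/∂q_B = 0: 358 - 8q_B - 4(q_D + q_A) = 0.
Apex's profit: π_A = (365 - 4Q)q_A - (3q_A). Setting ∂π_A/∂q_A = 0: 362 - 8q_A - 4(q_D + q_B) = 0.
Adding the 3 conditions: 984 − 8Q − 8Q = 0, i.e. Q = 123/2.
Back-substituting: q_D = (264 − 246)/4 = 9/2, q_B = (358 − 246)/4 = 28, q_A = (362 − 246)/4 = 29.
Total output Q = 123/2, so price P = 365 - 4·(123/2) = 119.

119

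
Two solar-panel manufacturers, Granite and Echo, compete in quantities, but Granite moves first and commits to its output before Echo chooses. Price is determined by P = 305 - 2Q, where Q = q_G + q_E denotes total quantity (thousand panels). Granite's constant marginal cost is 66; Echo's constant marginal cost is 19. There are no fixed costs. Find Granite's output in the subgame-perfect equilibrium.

48

Solve by backward induction. Given q_G, the follower Echo maximises π_E = (305 - 2q_G - 2q_E)q_E - 19q_E.
Follower FOC: 286 - 2q_G - 4q_E = 0, so q_E(q_G) = (286 - 2q_G)/4.
The leader anticipates this reaction. Substituting into P = 305 - 2Q gives P = 162 - q_G, so π_G = (162 - q_G)q_G - 66q_G.
The leader's first-order condition 96 - 2q_G = 0 yields q_G = 48.
Then q_E = (286 - 2·48)/4 = 95/2.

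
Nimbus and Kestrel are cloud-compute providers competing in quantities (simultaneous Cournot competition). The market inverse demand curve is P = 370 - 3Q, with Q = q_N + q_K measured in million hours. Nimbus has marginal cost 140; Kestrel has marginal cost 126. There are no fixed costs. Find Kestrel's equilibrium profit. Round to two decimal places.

2465.33

Nimbus's profit: π_N = (370 - 3Q)q_N - (140q_N). Setting ∂π_N/∂q_N = 0: 230 - 6q_N - 3(q_K) = 0.
Kestrel's profit: π_K = (370 - 3Q)q_K - (126q_K). Setting ∂π_K/∂q_K = 0: 244 - 6q_K - 3(q_N) = 0.
So q_N = (230 - 3q_K)/6 and q_K = (244 - 3q_N)/6.
Solving the pair: q_N = 24, q_K = 86/3.
Price P = 370 - 3·(158/3) = 212.
Kestrel's profit: (212 - 126)·(86/3) = 2465.3333.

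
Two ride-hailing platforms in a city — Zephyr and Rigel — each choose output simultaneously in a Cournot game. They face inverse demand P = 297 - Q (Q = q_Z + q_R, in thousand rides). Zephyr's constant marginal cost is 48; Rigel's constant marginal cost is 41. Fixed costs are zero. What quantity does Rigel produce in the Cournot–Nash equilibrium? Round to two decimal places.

Zephyr's profit: π_Z = (297 - Q)q_Z - (48q_Z). Setting ∂π_Z/∂q_Z = 0: 249 - 2q_Z - (q_R) = 0.
Rigel's profit: π_R = (297 - Q)q_R - (41q_R). Setting ∂π_R/∂q_R = 0: 256 - 2q_R - (q_Z) = 0.
So q_Z = (249 - q_R)/2 and q_R = (256 - q_Z)/2.
Solving the pair: q_Z = 242/3, q_R = 263/3.

87.67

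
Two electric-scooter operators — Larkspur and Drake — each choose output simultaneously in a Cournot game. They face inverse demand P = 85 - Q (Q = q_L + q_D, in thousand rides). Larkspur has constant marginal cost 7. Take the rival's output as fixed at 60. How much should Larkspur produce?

9

With the rival's output fixed at 60, Larkspur's profit is π_L = (85 - 60 - q_L)q_L - (7q_L) = (25 - q_L)q_L - (7q_L).
∂π_L/∂q_L = 18 - 2q_L = 0, so q_L = 9.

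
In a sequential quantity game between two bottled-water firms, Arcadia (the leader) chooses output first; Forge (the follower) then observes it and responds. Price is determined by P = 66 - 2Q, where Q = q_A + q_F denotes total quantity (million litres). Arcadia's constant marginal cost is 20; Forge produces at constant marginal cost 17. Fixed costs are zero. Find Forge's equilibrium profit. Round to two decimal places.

94.53

Solve by backward induction. Given q_A, the follower Forge maximises π_F = (66 - 2q_A - 2q_F)q_F - 17q_F.
∂π_F/∂q_F = 49 - 2q_A - 4q_F = 0 gives the reaction function q_F = (49 - 2q_A)/4.
The leader anticipates this reaction. Substituting into P = 66 - 2Q gives P = 83/2 - q_A, so π_A = (83/2 - q_A)q_A - 20q_A.
Leader FOC: 43/2 - 2q_A = 0, so q_A = 43/4.
Then q_F = (49 - 2·(43/4))/4 = 55/8.
Price P = 66 - 2·(141/8) = 123/4.
Forge's profit: (123/4 - 17)·(55/8) = 94.5313.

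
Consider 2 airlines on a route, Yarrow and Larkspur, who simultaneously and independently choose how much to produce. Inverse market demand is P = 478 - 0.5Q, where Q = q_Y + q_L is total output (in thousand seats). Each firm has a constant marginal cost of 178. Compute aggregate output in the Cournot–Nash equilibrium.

A representative firm's profit is π_i = q_i(478 - 0.5Q) - 178q_i.
First-order condition (treating rivals' output as given): 300 - q_i - (1/2)q_j = 0.
By symmetry each firm produces the same amount; substituting q_j = q_i yields q_i = 300/(3/2) = 200.
Total output Q = 200 + 200 = 400.

400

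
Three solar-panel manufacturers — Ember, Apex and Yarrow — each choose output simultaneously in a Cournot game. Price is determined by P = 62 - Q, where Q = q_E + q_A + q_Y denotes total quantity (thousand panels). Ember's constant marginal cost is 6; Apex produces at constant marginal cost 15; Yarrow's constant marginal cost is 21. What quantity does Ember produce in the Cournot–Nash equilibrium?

Ember's profit: π_E = (62 - Q)q_E - (6q_E). Setting ∂π_E/∂q_E = 0: 56 - 2q_E - (q_A + q_Y) = 0.
Apex's profit: π_A = (62 - Q)q_A - (15q_A). Setting ∂π_A/∂q_A = 0: 47 - 2q_A - (q_E + q_Y) = 0.
Yarrow's profit: π_Y = (62 - Q)q_Y - (21q_Y). Setting ∂π_Y/∂q_Y = 0: 41 - 2q_Y - (q_E + q_A) = 0.
Adding the 3 first-order conditions: 144 − 4Q = 0, so Q = 36.
Back-substituting: q_E = (56 − 36) = 20, q_A = (47 − 36) = 11, q_Y = (41 − 36) = 5.

20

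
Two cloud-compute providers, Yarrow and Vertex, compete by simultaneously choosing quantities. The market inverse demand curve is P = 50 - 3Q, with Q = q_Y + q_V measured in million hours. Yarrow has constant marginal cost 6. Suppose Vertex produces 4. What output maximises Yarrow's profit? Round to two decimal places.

5.33

With the rival's output fixed at 4, Yarrow's profit is π_Y = (50 - 3·4 - 3q_Y)q_Y - (6q_Y) = (38 - 3q_Y)q_Y - (6q_Y).
∂π_Y/∂q_Y = 32 - 6q_Y = 0, so q_Y = 16/3.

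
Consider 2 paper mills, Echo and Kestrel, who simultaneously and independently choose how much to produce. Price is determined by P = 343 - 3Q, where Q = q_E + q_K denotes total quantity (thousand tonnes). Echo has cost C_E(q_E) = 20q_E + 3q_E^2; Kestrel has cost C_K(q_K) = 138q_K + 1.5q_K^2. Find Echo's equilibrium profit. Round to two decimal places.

Echo's profit: π_E = (343 - 3Q)q_E - (20q_E + 3q_E²). Setting ∂π_E/∂q_E = 0: 323 - 12q_E - 3(q_K) = 0.
Kestrel's first-order condition: 205 - 9q_K - 3(q_E) = 0.
So q_E = (323 - 3q_K)/12 and q_K = (205 - 3q_E)/9.
Substituting one into the other gives q_E = 764/33 and q_K = 497/33.
Price P = 343 - 3·(1261/33) = 228.3636.
Echo's profit: 228.3636·(764/33) - 20·(764/33) - 3(764/33)² = 3215.9559.

3215.96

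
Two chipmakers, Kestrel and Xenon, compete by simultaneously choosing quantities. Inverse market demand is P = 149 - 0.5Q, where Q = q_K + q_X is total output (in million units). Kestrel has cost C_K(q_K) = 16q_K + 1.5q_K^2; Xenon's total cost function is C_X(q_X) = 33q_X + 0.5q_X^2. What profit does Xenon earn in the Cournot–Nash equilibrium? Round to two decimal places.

2630.70

Kestrel's profit: π_K = (149 - 0.5Q)q_K - (16q_K + (3/2)q_K²). Setting ∂π_K/∂q_K = 0: 133 - 4q_K - (1/2)(q_X) = 0.
Xenon's first-order condition: 116 - 2q_X - (1/2)(q_K) = 0.
So q_K = (133 - (1/2)q_X)/4 and q_X = (116 - (1/2)q_K)/2.
Substituting one into the other gives q_K = 832/31 and q_X = 1590/31.
Price P = 149 - (1/2)·78.1290 = 109.9355.
Xenon's profit: 109.9355·(1590/31) - 33·(1590/31) - (1/2)(1590/31)² = 2630.6972.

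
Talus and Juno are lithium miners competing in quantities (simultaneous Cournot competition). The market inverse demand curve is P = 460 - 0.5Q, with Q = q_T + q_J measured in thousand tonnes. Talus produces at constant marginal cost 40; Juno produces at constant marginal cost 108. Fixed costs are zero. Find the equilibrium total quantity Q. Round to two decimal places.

Talus's profit: π_T = (460 - 0.5Q)q_T - (40q_T). Setting ∂π_T/∂q_T = 0: 420 - q_T - (1/2)(q_J) = 0.
Juno's first-order condition: 352 - q_J - (1/2)(q_T) = 0.
So q_T = (420 - (1/2)q_J) and q_J = (352 - (1/2)q_T).
Solving the pair: q_T = 976/3, q_J = 568/3.
Total output Q = 976/3 + 568/3 = 1544/3.

514.67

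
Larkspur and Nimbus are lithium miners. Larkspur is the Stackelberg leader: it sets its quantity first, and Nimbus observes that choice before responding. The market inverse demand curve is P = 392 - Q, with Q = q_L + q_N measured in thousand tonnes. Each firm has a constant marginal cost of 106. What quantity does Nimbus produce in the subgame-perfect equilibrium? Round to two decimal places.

71.50

Solve by backward induction. Given q_L, the follower Nimbus maximises π_N = (392 - q_L - q_N)q_N - 106q_N.
Setting the follower's marginal profit to zero, 286 - q_L - 2q_N = 0, i.e. q_N = (286 - q_L)/2.
Larkspur substitutes q_N(q_L) into its own profit: π_L = q_L(392 - q_L - (286 - q_L)/2) - 106q_L = (249 - (1/2)q_L)q_L - 106q_L.
Leader FOC: 143 - q_L = 0, so q_L = 143.
Then q_N = (286 - 143)/2 = 143/2.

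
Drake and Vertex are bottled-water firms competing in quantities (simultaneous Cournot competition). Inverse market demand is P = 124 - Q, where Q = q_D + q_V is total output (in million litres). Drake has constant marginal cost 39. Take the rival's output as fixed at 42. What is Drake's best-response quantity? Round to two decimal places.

21.50

With the rival's output fixed at 42, Drake's profit is π_D = (124 - 42 - q_D)q_D - (39q_D) = (82 - q_D)q_D - (39q_D).
∂π_D/∂q_D = 43 - 2q_D = 0, so q_D = 43/2.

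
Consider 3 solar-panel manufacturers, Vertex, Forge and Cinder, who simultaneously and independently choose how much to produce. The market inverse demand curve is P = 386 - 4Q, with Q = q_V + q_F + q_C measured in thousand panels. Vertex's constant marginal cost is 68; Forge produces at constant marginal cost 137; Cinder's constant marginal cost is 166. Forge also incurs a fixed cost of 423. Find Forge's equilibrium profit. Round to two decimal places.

Vertex's profit: π_V = (386 - 4Q)q_V - (68q_V). Setting ∂π_V/∂q_V = 0: 318 - 8q_V - 4(q_F + q_C) = 0.
Forge's first-order condition: 249 - 8q_F - 4(q_V + q_C) = 0.
Cinder's first-order condition: 220 - 8q_C - 4(q_V + q_F) = 0.
Adding the 3 conditions: 787 − 8Q − 8Q = 0, i.e. Q = 787/16.
Back-substituting: q_V = (318 − 787/4)/4 = 485/16, q_F = (249 − 787/4)/4 = 209/16, q_C = (220 − 787/4)/4 = 93/16.
Price P = 386 - 4·(787/16) = 757/4.
Forge's profit: (757/4 - 137)·(209/16) - 423 = 259.5156.

259.52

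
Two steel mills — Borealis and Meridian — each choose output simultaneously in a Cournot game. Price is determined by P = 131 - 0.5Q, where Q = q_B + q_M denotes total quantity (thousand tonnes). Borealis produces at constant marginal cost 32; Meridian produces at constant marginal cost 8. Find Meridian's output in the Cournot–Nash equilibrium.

Borealis's profit: π_B = (131 - 0.5Q)q_B - (32q_B). Setting ∂π_B/∂q_B = 0: 99 - q_B - (1/2)(q_M) = 0.
Meridian's first-order condition: 123 - q_M - (1/2)(q_B) = 0.
Rearranging gives the reaction functions q_B = (99 - (1/2)q_M) and q_M = (123 - (1/2)q_B).
Solving the pair: q_B = 50, q_M = 98.

98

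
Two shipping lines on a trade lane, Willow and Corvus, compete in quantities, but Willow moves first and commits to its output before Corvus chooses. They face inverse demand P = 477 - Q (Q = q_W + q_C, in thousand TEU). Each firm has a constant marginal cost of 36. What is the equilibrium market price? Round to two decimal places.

Solve by backward induction. Given q_W, the follower Corvus maximises π_C = (477 - q_W - q_C)q_C - 36q_C.
Setting the follower's marginal profit to zero, 441 - q_W - 2q_C = 0, i.e. q_C = (441 - q_W)/2.
The leader anticipates this reaction. Substituting into P = 477 - Q gives P = 513/2 - (1/2)q_W, so π_W = (513/2 - (1/2)q_W)q_W - 36q_W.
Maximising: ∂π_W/∂q_W = 441/2 - q_W = 0, giving q_W = 441/2.
Then q_C = (441 - 441/2)/2 = 441/4.
Total output Q = 1323/4, so price P = 477 - 1323/4 = 585/4.

146.25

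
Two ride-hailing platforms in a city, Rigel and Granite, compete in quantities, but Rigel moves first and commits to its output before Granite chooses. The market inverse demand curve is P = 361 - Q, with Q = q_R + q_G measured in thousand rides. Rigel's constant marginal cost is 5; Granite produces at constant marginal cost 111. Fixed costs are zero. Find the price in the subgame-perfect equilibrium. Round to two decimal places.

Solve by backward induction. Given q_R, the follower Granite maximises π_G = (361 - q_R - q_G)q_G - 111q_G.
Setting the follower's marginal profit to zero, 250 - q_R - 2q_G = 0, i.e. q_G = (250 - q_R)/2.
Rigel substitutes q_G(q_R) into its own profit: π_R = q_R(361 - q_R - (250 - q_R)/2) - 5q_R = (236 - (1/2)q_R)q_R - 5q_R.
Leader FOC: 231 - q_R = 0, so q_R = 231.
Then q_G = (250 - 231)/2 = 19/2.
Total output Q = 481/2, so price P = 361 - 481/2 = 241/2.

120.50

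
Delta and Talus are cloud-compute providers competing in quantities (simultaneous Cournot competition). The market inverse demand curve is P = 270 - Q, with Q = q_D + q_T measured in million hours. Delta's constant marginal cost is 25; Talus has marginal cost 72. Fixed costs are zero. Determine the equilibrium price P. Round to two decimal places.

Delta's profit: π_D = (270 - Q)q_D - (25q_D). Setting ∂π_D/∂q_D = 0: 245 - 2q_D - (q_T) = 0.
Talus's profit: π_T = (270 - Q)q_T - (72q_T). Setting ∂π_T/∂q_T = 0: 198 - 2q_T - (q_D) = 0.
So q_D = (245 - q_T)/2 and q_T = (198 - q_D)/2.
Substituting one into the other gives q_D = 292/3 and q_T = 151/3.
Total output Q = 443/3, so price P = 270 - 443/3 = 367/3.

122.33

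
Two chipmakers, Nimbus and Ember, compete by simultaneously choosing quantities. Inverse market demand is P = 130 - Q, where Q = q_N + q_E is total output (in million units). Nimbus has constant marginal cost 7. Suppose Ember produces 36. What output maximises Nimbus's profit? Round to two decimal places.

With the rival's output fixed at 36, Nimbus's profit is π_N = (130 - 36 - q_N)q_N - (7q_N) = (94 - q_N)q_N - (7q_N).
∂π_N/∂q_N = 87 - 2q_N = 0, so q_N = 87/2.

43.50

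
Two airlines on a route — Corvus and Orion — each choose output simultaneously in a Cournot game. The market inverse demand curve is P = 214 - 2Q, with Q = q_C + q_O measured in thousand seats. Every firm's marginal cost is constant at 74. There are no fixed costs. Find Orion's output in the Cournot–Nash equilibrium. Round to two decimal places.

Each firm earns π_i = (214 - 2Q)q_i - 74q_i.
Setting ∂π_i/∂q_i = 0 with rivals' quantities fixed: 140 - 4q_i - 2q_j = 0.
By symmetry each firm produces the same amount; substituting q_j = q_i yields q_i = 140/6 = 70/3.

23.33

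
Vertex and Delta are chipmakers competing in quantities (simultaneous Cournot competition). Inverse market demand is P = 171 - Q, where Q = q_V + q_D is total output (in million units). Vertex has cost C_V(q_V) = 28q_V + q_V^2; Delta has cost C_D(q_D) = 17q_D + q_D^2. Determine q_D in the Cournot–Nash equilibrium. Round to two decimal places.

31.53

Vertex's profit: π_V = (171 - Q)q_V - (28q_V + q_V²). Setting ∂π_V/∂q_V = 0: 143 - 4q_V - (q_D) = 0.
Delta's first-order condition: 154 - 4q_D - (q_V) = 0.
Rearranging gives the reaction functions q_V = (143 - q_D)/4 and q_D = (154 - q_V)/4.
Substituting one into the other gives q_V = 418/15 and q_D = 473/15.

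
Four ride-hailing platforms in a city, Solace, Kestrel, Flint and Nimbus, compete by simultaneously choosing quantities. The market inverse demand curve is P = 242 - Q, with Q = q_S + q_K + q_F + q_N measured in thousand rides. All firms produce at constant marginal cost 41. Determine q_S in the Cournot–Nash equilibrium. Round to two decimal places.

A representative firm's profit is π_i = q_i(242 - Q) - 41q_i.
First-order condition (treating rivals' output as given): 201 - 2q_i - Σ_{j≠i} q_j = 0.
By symmetry each firm produces the same amount; substituting Σ_{j≠i} q_j = 3q_i yields q_i = 201/5.

40.20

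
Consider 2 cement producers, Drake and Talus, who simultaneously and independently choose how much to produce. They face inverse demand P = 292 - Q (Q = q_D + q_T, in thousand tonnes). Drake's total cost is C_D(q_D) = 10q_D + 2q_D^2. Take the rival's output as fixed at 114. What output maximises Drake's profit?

With the rival's output fixed at 114, Drake's profit is π_D = (292 - 114 - q_D)q_D - (10q_D + 2q_D²) = (178 - q_D)q_D - (10q_D + 2q_D²).
∂π_D/∂q_D = 168 - 6q_D = 0, so q_D = 28.

28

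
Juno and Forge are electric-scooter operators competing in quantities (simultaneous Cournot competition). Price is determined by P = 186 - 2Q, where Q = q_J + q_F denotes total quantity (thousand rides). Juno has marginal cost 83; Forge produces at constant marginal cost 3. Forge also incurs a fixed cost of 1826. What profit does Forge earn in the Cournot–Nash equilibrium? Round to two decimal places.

2016.72

Juno's profit: π_J = (186 - 2Q)q_J - (83q_J). Setting ∂π_J/∂q_J = 0: 103 - 4q_J - 2(q_F) = 0.
Forge's profit: π_F = (186 - 2Q)q_F - (3q_F). Setting ∂π_F/∂q_F = 0: 183 - 4q_F - 2(q_J) = 0.
So q_J = (103 - 2q_F)/4 and q_F = (183 - 2q_J)/4.
Substituting one into the other gives q_J = 23/6 and q_F = 263/6.
Price P = 186 - 2·(143/3) = 272/3.
Forge's profit: (272/3 - 3)·(263/6) - 1826 = 2016.7222.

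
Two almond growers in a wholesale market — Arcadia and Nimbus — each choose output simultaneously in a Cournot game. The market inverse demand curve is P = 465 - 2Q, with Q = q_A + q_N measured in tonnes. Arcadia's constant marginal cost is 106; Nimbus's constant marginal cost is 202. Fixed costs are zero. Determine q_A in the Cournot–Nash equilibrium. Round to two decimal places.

Arcadia's profit: π_A = (465 - 2Q)q_A - (106q_A). Setting ∂π_A/∂q_A = 0: 359 - 4q_A - 2(q_N) = 0.
Nimbus's first-order condition: 263 - 4q_N - 2(q_A) = 0.
Best responses: q_A = (359 - 2q_N)/4, q_N = (263 - 2q_A)/4.
Solving the pair: q_A = 455/6, q_N = 167/6.

75.83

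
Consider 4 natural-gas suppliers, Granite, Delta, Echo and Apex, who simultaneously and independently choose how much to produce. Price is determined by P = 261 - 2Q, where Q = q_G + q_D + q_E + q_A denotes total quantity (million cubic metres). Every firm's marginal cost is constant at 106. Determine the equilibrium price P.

137

A representative firm's profit is π_i = q_i(261 - 2Q) - 106q_i.
Setting ∂π_i/∂q_i = 0 with rivals' quantities fixed: 155 - 4q_i - 2·Σ_{j≠i} q_j = 0.
By symmetry each firm produces the same amount; substituting Σ_{j≠i} q_j = 3q_i yields q_i = 155/10 = 31/2.
Total output Q = 62, so price P = 261 - 2·62 = 137.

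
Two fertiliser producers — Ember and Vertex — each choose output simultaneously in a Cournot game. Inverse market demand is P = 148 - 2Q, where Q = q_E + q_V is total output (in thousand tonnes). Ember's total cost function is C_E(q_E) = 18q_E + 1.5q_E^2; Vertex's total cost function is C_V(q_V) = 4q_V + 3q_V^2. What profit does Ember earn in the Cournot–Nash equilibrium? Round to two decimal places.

Ember's profit: π_E = (148 - 2Q)q_E - (18q_E + (3/2)q_E²). Setting ∂π_E/∂q_E = 0: 130 - 7q_E - 2(q_V) = 0.
Vertex's first-order condition: 144 - 10q_V - 2(q_E) = 0.
Best responses: q_E = (130 - 2q_V)/7, q_V = (144 - 2q_E)/10.
Substituting one into the other gives q_E = 46/3 and q_V = 34/3.
Price P = 148 - 2·(80/3) = 284/3.
Ember's profit: (284/3)·(46/3) - 18·(46/3) - (3/2)(46/3)² = 822.8889.

822.89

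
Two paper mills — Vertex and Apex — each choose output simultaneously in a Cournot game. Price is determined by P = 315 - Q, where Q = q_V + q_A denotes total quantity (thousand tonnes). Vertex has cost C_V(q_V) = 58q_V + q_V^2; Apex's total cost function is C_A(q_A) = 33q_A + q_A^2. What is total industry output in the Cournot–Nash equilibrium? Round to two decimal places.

107.80

Vertex's profit: π_V = (315 - Q)q_V - (58q_V + q_V²). Setting ∂π_V/∂q_V = 0: 257 - 4q_V - (q_A) = 0.
Apex's profit: π_A = (315 - Q)q_A - (33q_A + q_A²). Setting ∂π_A/∂q_A = 0: 282 - 4q_A - (q_V) = 0.
So q_V = (257 - q_A)/4 and q_A = (282 - q_V)/4.
Substituting one into the other gives q_V = 746/15 and q_A = 871/15.
Total output Q = 746/15 + 871/15 = 539/5.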